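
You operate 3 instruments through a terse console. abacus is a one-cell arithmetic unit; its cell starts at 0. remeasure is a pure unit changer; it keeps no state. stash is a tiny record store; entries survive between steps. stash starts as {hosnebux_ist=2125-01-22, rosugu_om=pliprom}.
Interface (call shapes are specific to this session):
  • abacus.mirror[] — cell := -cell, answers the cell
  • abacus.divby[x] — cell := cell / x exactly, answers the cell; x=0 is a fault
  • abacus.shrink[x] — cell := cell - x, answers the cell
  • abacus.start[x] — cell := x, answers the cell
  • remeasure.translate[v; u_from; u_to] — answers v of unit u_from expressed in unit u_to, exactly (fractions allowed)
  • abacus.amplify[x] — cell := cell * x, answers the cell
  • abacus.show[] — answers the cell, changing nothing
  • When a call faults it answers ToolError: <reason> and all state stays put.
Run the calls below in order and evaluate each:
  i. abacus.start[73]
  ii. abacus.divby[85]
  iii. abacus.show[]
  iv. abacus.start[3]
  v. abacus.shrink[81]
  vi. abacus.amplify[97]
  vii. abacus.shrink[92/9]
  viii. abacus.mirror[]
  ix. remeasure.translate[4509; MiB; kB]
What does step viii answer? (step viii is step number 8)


% abacus.start 73
  73
% abacus.divby 85
  73/85
% abacus.show
  73/85
% abacus.start 3
  3
% abacus.shrink 81
  -78
% abacus.amplify 97
  -7566
% abacus.shrink 92/9
  -68186/9
% abacus.mirror
  68186/9
% remeasure.translate 4509 MiB kB
  591003648/125

Answer: 68186/9


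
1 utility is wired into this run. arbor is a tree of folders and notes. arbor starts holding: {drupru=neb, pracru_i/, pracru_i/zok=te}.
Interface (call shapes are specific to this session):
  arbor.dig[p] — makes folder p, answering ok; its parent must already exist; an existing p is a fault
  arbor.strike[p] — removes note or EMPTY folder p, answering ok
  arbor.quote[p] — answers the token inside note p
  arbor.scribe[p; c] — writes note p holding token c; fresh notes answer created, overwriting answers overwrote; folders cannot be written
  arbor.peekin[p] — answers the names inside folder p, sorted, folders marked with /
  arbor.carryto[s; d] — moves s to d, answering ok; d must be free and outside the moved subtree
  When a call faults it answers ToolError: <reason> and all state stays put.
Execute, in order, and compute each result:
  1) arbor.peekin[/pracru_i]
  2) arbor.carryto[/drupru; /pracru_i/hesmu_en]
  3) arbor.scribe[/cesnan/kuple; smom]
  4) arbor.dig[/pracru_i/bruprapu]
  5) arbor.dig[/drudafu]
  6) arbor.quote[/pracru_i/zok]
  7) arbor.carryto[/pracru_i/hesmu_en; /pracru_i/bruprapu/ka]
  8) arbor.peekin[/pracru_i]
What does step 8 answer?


Answer: [bruprapu/, zok]

Derivation:
-> peekin(p=/pracru_i)
<- [zok]
-> carryto(s=/drupru, d=/pracru_i/hesmu_en)
<- ok
-> scribe(p=/cesnan/kuple, c=smom)
<- ToolError: no parent
-> dig(p=/pracru_i/bruprapu)
<- ok
-> dig(p=/drudafu)
<- ok
-> quote(p=/pracru_i/zok)
<- te
-> carryto(s=/pracru_i/hesmu_en, d=/pracru_i/bruprapu/ka)
<- ok
-> peekin(p=/pracru_i)
<- [bruprapu/, zok]


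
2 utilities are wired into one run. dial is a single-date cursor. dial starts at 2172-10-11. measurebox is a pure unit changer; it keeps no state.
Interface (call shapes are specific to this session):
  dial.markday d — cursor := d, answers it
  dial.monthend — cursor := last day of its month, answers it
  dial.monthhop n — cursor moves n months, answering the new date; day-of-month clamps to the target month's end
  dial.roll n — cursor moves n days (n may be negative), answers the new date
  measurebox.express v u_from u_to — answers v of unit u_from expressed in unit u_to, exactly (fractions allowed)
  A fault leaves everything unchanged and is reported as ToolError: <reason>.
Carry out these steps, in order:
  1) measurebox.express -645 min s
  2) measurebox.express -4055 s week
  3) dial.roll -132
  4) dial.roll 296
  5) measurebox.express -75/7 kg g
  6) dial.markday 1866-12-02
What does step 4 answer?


! express(v: -645, u_from: min, u_to: s) ~> -38700
! express(v: -4055, u_from: s, u_to: week) ~> -811/120960
! roll(n: -132) ~> 2172-06-01
! roll(n: 296) ~> 2173-03-24
! express(v: -75/7, u_from: kg, u_to: g) ~> -75000/7
! markday(d: 1866-12-02) ~> 1866-12-02

Answer: 2173-03-24


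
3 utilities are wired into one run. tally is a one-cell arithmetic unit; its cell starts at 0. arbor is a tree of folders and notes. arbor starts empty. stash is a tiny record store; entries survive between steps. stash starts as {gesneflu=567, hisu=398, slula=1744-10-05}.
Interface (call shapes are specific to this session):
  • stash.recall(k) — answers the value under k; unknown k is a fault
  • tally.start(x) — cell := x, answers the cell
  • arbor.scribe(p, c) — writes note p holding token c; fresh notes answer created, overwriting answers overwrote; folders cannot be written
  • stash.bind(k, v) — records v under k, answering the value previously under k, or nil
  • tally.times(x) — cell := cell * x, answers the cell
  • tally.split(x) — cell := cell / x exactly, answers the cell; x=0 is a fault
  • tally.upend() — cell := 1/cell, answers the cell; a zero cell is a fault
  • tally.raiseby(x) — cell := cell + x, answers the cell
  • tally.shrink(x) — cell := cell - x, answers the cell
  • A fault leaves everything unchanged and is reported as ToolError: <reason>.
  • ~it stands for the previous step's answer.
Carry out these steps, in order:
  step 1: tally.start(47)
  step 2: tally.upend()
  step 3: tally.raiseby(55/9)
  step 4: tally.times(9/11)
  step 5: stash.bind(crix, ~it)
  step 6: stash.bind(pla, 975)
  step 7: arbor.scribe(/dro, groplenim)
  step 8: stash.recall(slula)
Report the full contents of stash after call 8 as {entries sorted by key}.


Answer: {crix=2594/517, gesneflu=567, hisu=398, pla=975, slula=1744-10-05}

Derivation:
// 1. tally.start(47) ~> 47
// 2. tally.upend() ~> 1/47
// 3. tally.raiseby(55/9) ~> 2594/423
// 4. tally.times(9/11) ~> 2594/517
// 5. stash.bind(crix, ~it) ~> nil
// 6. stash.bind(pla, 975) ~> nil
// 7. arbor.scribe(/dro, groplenim) ~> created
// 8. stash.recall(slula) ~> 1744-10-05


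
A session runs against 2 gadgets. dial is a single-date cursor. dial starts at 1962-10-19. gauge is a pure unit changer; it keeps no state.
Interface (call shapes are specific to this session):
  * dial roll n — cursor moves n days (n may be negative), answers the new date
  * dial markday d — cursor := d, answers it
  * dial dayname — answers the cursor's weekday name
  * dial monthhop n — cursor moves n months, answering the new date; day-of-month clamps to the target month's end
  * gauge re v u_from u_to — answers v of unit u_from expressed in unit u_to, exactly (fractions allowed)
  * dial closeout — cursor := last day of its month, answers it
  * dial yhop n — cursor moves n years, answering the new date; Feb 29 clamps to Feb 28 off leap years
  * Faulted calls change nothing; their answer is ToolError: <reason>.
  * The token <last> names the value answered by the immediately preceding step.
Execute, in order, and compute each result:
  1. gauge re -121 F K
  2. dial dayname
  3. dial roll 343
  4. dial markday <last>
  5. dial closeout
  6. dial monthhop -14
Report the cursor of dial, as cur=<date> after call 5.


CALL gauge re[-121; F; K]
RET  3763/20
CALL dial dayname[]
RET  Friday
CALL dial roll[343]
RET  1963-09-27
CALL dial markday[<last>]
RET  1963-09-27
CALL dial closeout[]
RET  1963-09-30
CALL dial monthhop[-14]
RET  1962-07-30

Answer: cur=1963-09-30


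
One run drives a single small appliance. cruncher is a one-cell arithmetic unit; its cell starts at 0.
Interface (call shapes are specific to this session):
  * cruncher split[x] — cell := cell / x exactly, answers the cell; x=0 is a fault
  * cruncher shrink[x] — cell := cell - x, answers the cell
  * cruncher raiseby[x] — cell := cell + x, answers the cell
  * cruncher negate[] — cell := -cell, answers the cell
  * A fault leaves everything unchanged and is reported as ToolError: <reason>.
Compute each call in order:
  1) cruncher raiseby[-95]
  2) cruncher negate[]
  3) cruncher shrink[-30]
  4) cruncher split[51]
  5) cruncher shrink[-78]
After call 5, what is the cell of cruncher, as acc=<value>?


Answer: acc=4103/51

Derivation:
$ cruncher raiseby x→-95
[out] -95
$ cruncher negate
[out] 95
$ cruncher shrink x→-30
[out] 125
$ cruncher split x→51
[out] 125/51
$ cruncher shrink x→-78
[out] 4103/51


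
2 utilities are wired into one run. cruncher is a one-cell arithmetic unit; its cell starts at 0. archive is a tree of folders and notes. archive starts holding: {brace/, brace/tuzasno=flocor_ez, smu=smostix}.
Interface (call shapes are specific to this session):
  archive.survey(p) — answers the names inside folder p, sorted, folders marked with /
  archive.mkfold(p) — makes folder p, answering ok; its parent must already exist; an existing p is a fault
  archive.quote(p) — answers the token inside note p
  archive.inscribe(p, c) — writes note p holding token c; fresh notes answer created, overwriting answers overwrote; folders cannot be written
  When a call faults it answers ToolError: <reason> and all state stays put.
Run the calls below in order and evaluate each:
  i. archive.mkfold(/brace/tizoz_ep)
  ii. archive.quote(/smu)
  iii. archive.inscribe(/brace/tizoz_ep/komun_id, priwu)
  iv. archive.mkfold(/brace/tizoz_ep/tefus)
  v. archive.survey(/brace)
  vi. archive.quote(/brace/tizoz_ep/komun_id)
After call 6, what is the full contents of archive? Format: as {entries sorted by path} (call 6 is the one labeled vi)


% archive.mkfold p: /brace/tizoz_ep
= ok
% archive.quote p: /smu
= smostix
% archive.inscribe p: /brace/tizoz_ep/komun_id c: priwu
= created
% archive.mkfold p: /brace/tizoz_ep/tefus
= ok
% archive.survey p: /brace
= [tizoz_ep/, tuzasno]
% archive.quote p: /brace/tizoz_ep/komun_id
= priwu

Answer: {brace/, brace/tizoz_ep/, brace/tizoz_ep/komun_id=priwu, brace/tizoz_ep/tefus/, brace/tuzasno=flocor_ez, smu=smostix}


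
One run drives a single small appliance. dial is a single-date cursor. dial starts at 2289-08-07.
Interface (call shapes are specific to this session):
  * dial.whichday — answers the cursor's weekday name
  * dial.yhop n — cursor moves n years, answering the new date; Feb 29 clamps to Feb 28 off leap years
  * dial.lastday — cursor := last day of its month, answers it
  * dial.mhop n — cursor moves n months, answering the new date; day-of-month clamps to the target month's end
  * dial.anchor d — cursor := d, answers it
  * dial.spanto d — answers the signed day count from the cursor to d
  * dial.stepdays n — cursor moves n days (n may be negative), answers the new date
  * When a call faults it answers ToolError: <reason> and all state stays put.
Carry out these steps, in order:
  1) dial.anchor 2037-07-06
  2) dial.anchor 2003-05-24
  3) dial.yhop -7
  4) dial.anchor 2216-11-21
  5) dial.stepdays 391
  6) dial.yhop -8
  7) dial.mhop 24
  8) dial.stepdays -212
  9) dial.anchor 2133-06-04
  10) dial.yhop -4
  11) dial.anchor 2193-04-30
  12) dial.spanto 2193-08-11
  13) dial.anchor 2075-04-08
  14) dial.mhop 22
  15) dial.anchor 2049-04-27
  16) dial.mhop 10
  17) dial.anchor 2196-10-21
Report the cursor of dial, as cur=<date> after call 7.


Answer: cur=2211-12-17

Derivation:
==> dial.anchor(d: 2037-07-06)
<== 2037-07-06
==> dial.anchor(d: 2003-05-24)
<== 2003-05-24
==> dial.yhop(n: -7)
<== 1996-05-24
==> dial.anchor(d: 2216-11-21)
<== 2216-11-21
==> dial.stepdays(n: 391)
<== 2217-12-17
==> dial.yhop(n: -8)
<== 2209-12-17
==> dial.mhop(n: 24)
<== 2211-12-17
==> dial.stepdays(n: -212)
<== 2211-05-19
==> dial.anchor(d: 2133-06-04)
<== 2133-06-04
==> dial.yhop(n: -4)
<== 2129-06-04
==> dial.anchor(d: 2193-04-30)
<== 2193-04-30
==> dial.spanto(d: 2193-08-11)
<== 103
==> dial.anchor(d: 2075-04-08)
<== 2075-04-08
==> dial.mhop(n: 22)
<== 2077-02-08
==> dial.anchor(d: 2049-04-27)
<== 2049-04-27
==> dial.mhop(n: 10)
<== 2050-02-27
==> dial.anchor(d: 2196-10-21)
<== 2196-10-21


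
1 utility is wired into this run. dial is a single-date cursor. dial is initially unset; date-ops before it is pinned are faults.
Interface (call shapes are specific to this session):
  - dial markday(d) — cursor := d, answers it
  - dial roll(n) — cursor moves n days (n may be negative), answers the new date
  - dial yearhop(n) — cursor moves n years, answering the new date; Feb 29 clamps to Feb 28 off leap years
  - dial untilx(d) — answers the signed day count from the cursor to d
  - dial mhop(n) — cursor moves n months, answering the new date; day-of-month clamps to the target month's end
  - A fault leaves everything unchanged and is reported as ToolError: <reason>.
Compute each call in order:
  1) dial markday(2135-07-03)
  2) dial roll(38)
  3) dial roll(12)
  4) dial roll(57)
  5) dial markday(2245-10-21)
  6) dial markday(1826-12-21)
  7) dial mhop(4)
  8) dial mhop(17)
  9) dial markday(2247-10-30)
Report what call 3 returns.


Answer: 2135-08-22

Derivation:
-> dial markday(d='2135-07-03')
<- 2135-07-03
-> dial roll(n='38')
<- 2135-08-10
-> dial roll(n='12')
<- 2135-08-22
-> dial roll(n='57')
<- 2135-10-18
-> dial markday(d='2245-10-21')
<- 2245-10-21
-> dial markday(d='1826-12-21')
<- 1826-12-21
-> dial mhop(n='4')
<- 1827-04-21
-> dial mhop(n='17')
<- 1828-09-21
-> dial markday(d='2247-10-30')
<- 2247-10-30


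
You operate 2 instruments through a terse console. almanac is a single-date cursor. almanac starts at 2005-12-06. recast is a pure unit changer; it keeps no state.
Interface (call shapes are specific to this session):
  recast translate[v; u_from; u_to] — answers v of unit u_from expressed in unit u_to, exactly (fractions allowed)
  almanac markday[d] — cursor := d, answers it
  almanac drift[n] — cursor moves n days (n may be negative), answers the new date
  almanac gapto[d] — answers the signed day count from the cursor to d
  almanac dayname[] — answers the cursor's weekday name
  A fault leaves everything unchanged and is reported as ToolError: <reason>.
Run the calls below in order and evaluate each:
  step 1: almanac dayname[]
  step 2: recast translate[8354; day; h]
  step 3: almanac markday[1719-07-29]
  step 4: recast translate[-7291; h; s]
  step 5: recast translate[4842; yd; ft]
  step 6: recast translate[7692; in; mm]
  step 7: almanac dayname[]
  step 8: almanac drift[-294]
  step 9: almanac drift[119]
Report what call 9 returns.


Answer: 1719-02-04

Derivation:
-- almanac dayname() ~> Tuesday
-- recast translate(8354, day, h) ~> 200496
-- almanac markday(1719-07-29) ~> 1719-07-29
-- recast translate(-7291, h, s) ~> -26247600
-- recast translate(4842, yd, ft) ~> 14526
-- recast translate(7692, in, mm) ~> 976884/5
-- almanac dayname() ~> Saturday
-- almanac drift(-294) ~> 1718-10-08
-- almanac drift(119) ~> 1719-02-04


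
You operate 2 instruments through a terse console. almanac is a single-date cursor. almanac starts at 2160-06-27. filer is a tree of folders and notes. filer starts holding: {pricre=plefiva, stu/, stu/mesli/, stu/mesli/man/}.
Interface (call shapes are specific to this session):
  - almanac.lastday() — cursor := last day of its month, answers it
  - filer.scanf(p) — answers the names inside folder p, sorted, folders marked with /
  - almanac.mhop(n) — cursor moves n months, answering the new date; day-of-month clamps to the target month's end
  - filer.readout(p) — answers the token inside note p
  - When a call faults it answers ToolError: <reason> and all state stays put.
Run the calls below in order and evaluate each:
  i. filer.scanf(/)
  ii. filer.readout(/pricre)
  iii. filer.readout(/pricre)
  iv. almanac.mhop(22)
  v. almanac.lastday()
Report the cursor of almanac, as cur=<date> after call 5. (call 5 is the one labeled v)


Answer: cur=2162-04-30

Derivation:
Act: filer.scanf[p='/']
Obs: [pricre, stu/]
Act: filer.readout[p='/pricre']
Obs: plefiva
Act: filer.readout[p='/pricre']
Obs: plefiva
Act: almanac.mhop[n='22']
Obs: 2162-04-27
Act: almanac.lastday[]
Obs: 2162-04-30


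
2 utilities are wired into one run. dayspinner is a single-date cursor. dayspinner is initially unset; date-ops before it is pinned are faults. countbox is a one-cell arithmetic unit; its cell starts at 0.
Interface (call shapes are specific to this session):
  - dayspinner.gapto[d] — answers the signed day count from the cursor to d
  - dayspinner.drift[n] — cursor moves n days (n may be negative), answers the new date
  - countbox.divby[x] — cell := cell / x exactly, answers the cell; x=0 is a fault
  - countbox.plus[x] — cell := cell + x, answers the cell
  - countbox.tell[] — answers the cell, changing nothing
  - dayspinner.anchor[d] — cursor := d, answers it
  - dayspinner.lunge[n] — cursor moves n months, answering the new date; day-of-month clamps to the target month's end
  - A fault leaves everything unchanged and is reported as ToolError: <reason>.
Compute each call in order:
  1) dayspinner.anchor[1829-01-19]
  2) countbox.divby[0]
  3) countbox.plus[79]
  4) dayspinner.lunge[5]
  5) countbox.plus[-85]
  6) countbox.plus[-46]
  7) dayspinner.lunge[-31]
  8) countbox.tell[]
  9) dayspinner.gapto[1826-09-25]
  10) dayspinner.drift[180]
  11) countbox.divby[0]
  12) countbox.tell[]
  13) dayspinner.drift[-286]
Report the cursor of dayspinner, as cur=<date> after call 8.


;; 1. dayspinner.anchor(d='1829-01-19') => 1829-01-19
;; 2. countbox.divby(x='0') => ToolError: division by zero
;; 3. countbox.plus(x='79') => 79
;; 4. dayspinner.lunge(n='5') => 1829-06-19
;; 5. countbox.plus(x='-85') => -6
;; 6. countbox.plus(x='-46') => -52
;; 7. dayspinner.lunge(n='-31') => 1826-11-19
;; 8. countbox.tell() => -52
;; 9. dayspinner.gapto(d='1826-09-25') => -55
;; 10. dayspinner.drift(n='180') => 1827-05-18
;; 11. countbox.divby(x='0') => ToolError: division by zero
;; 12. countbox.tell() => -52
;; 13. dayspinner.drift(n='-286') => 1826-08-05

Answer: cur=1826-11-19


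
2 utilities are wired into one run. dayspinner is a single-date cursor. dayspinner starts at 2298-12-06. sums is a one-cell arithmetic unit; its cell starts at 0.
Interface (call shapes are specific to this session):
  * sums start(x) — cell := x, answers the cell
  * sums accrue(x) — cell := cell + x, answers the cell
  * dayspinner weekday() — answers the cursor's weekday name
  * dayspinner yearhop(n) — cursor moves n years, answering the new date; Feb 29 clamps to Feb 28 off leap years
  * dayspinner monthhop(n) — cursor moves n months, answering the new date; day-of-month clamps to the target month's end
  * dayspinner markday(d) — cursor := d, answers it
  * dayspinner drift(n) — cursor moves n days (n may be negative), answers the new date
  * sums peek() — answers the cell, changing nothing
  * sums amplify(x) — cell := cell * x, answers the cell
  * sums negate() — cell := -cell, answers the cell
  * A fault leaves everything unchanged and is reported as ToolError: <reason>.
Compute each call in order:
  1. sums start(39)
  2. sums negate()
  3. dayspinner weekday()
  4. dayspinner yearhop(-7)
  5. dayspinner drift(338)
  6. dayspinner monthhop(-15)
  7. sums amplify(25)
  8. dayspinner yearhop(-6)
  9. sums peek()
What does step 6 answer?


Answer: 2291-08-08

Derivation:
Step: sums start[x=39]
Result: 39
Step: sums negate[]
Result: -39
Step: dayspinner weekday[]
Result: Tuesday
Step: dayspinner yearhop[n=-7]
Result: 2291-12-06
Step: dayspinner drift[n=338]
Result: 2292-11-08
Step: dayspinner monthhop[n=-15]
Result: 2291-08-08
Step: sums amplify[x=25]
Result: -975
Step: dayspinner yearhop[n=-6]
Result: 2285-08-08
Step: sums peek[]
Result: -975


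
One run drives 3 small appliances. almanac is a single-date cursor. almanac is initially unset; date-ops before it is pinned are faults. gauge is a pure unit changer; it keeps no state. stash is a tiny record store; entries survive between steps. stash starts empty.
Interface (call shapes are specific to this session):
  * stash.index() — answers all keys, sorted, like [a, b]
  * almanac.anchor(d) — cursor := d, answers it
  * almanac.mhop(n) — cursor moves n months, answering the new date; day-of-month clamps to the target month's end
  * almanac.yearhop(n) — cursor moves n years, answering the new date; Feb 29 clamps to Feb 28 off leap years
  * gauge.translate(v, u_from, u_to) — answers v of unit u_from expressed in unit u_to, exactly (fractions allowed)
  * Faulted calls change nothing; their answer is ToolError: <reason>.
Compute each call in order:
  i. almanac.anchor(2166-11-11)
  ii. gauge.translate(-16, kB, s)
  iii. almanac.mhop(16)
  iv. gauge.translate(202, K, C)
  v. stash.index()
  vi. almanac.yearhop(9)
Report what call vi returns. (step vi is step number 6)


I use almanac.anchor with d='2166-11-11', giving 2166-11-11.
Now I run gauge.translate with v='-16', u_from='kB', u_to='s', — result: ToolError: incompatible units.
Next I call almanac.mhop with n='16', and see 2168-03-11.
Now I run gauge.translate with v='202', u_from='K', u_to='C', and see -1423/20.
I try stash.index, and observe [].
Calling almanac.yearhop with n='9', yielding 2177-03-11.

Answer: 2177-03-11


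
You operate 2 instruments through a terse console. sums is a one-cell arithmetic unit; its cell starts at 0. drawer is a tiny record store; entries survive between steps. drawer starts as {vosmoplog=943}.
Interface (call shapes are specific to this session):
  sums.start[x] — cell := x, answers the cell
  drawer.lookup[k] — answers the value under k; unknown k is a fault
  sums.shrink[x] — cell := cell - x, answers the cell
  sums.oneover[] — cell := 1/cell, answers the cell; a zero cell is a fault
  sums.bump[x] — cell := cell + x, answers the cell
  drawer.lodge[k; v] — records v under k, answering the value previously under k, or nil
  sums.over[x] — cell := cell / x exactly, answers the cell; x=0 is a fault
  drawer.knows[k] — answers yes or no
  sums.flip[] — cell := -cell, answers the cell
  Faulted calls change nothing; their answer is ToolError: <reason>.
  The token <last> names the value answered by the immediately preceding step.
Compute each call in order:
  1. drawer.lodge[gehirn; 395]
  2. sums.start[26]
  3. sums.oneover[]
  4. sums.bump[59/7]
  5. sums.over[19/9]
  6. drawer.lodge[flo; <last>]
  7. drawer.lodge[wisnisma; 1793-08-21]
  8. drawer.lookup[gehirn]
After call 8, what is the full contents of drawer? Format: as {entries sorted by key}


→ lodge(k→gehirn, v→395)
← nil
→ start(x→26)
← 26
→ oneover()
← 1/26
→ bump(x→59/7)
← 1541/182
→ over(x→19/9)
← 13869/3458
→ lodge(k→flo, v→<last>)
← nil
→ lodge(k→wisnisma, v→1793-08-21)
← nil
→ lookup(k→gehirn)
← 395

Answer: {flo=13869/3458, gehirn=395, vosmoplog=943, wisnisma=1793-08-21}


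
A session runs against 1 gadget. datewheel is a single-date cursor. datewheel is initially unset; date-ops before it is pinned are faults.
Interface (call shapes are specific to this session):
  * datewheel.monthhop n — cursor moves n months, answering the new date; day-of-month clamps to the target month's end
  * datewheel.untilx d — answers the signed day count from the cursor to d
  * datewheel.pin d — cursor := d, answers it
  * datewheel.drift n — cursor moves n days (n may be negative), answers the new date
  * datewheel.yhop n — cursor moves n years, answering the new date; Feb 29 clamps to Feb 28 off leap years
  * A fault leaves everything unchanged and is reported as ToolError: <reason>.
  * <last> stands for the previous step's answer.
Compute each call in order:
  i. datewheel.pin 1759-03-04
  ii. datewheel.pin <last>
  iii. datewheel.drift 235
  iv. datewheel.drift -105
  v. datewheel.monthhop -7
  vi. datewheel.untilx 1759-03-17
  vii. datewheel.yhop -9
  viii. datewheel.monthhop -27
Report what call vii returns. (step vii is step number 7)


>> datewheel.pin(d=1759-03-04)
<< 1759-03-04
>> datewheel.pin(d=<last>)
<< 1759-03-04
>> datewheel.drift(n=235)
<< 1759-10-25
>> datewheel.drift(n=-105)
<< 1759-07-12
>> datewheel.monthhop(n=-7)
<< 1758-12-12
>> datewheel.untilx(d=1759-03-17)
<< 95
>> datewheel.yhop(n=-9)
<< 1749-12-12
>> datewheel.monthhop(n=-27)
<< 1747-09-12

Answer: 1749-12-12


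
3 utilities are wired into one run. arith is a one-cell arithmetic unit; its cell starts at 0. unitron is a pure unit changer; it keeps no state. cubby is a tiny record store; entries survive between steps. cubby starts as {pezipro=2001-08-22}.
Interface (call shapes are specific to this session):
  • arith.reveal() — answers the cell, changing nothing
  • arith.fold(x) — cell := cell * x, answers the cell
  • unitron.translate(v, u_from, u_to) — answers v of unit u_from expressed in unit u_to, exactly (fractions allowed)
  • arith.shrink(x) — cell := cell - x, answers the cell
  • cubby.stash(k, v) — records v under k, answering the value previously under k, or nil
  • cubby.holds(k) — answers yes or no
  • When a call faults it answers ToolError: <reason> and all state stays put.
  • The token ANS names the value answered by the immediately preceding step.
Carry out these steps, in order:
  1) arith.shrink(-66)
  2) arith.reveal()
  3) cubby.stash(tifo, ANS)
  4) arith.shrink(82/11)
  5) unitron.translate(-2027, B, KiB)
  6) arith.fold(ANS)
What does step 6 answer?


-> shrink(x='-66')
<- 66
-> reveal()
<- 66
-> stash(k='tifo', v='ANS')
<- nil
-> shrink(x='82/11')
<- 644/11
-> translate(v='-2027', u_from='B', u_to='KiB')
<- -2027/1024
-> fold(x='ANS')
<- -326347/2816

Answer: -326347/2816


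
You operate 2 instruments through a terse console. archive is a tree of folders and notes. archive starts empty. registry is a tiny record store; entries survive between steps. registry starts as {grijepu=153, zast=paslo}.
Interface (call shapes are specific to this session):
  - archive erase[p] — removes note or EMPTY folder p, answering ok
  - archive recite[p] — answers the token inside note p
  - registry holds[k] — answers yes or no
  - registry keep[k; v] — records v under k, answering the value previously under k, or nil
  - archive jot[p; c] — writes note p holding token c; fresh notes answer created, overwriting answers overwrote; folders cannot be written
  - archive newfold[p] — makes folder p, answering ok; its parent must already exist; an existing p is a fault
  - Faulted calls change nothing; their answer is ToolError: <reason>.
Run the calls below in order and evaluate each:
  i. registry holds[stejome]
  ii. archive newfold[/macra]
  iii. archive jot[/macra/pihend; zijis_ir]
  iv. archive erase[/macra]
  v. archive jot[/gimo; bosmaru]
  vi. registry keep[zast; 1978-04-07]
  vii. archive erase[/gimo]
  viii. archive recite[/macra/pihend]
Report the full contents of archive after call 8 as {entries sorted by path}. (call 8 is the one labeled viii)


Answer: {macra/, macra/pihend=zijis_ir}

Derivation:
I invoke registry holds on stejome, → no.
Next I call archive newfold on /macra, and see ok.
I invoke archive jot on /macra/pihend, zijis_ir, → created.
Then archive erase on /macra, giving ToolError: not empty.
Then archive jot on /gimo, bosmaru, yielding created.
I try registry keep on zast, 1978-04-07, and see paslo.
Calling archive erase on /gimo: ok.
Now I run archive recite on /macra/pihend, → zijis_ir.


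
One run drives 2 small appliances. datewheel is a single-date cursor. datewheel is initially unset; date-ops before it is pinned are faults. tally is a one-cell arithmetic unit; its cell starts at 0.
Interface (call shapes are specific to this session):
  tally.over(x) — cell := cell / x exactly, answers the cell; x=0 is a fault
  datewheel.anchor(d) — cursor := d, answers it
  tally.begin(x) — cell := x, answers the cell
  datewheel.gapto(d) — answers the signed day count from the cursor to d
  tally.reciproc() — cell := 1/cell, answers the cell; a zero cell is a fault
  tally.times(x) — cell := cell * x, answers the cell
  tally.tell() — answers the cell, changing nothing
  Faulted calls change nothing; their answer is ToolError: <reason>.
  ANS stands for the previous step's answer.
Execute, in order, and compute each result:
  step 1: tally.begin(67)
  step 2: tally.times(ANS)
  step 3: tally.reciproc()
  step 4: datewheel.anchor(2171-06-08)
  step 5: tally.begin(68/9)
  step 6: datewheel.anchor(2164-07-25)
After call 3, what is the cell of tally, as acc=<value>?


==> tally.begin(x=67)
<== 67
==> tally.times(x=ANS)
<== 4489
==> tally.reciproc()
<== 1/4489
==> datewheel.anchor(d=2171-06-08)
<== 2171-06-08
==> tally.begin(x=68/9)
<== 68/9
==> datewheel.anchor(d=2164-07-25)
<== 2164-07-25

Answer: acc=1/4489


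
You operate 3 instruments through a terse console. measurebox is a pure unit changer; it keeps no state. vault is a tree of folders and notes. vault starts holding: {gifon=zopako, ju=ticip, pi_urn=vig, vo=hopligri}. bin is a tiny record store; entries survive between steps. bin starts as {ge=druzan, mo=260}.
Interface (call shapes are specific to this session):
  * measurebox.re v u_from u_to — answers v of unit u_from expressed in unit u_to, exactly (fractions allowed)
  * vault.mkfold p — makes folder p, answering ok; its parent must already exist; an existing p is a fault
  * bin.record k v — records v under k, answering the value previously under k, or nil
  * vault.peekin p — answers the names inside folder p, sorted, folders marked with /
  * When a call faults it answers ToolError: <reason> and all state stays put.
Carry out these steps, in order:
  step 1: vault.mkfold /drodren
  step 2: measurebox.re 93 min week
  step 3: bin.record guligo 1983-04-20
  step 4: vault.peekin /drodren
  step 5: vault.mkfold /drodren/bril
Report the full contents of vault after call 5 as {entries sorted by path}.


Answer: {drodren/, drodren/bril/, gifon=zopako, ju=ticip, pi_urn=vig, vo=hopligri}

Derivation:
>>> mkfold /drodren
:: ok
>>> re 93 min week
:: 31/3360
>>> record guligo 1983-04-20
:: nil
>>> peekin /drodren
:: []
>>> mkfold /drodren/bril
:: ok


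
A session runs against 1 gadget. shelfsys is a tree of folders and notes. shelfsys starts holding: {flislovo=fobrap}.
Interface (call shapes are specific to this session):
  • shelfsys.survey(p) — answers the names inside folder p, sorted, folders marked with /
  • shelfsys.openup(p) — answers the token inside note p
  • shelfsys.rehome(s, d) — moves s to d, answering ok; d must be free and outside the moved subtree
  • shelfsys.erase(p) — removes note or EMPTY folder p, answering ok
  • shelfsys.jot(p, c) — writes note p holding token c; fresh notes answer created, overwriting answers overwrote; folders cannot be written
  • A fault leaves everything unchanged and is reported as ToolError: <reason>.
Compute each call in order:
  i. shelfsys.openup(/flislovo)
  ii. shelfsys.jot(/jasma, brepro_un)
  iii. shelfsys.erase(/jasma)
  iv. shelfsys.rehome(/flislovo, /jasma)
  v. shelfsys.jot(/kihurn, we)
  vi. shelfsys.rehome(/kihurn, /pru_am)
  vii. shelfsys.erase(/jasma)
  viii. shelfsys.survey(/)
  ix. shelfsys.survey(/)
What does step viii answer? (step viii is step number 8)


Answer: [pru_am]

Derivation:
// 1. shelfsys.openup(/flislovo) -> fobrap
// 2. shelfsys.jot(/jasma, brepro_un) -> created
// 3. shelfsys.erase(/jasma) -> ok
// 4. shelfsys.rehome(/flislovo, /jasma) -> ok
// 5. shelfsys.jot(/kihurn, we) -> created
// 6. shelfsys.rehome(/kihurn, /pru_am) -> ok
// 7. shelfsys.erase(/jasma) -> ok
// 8. shelfsys.survey(/) -> [pru_am]
// 9. shelfsys.survey(/) -> [pru_am]


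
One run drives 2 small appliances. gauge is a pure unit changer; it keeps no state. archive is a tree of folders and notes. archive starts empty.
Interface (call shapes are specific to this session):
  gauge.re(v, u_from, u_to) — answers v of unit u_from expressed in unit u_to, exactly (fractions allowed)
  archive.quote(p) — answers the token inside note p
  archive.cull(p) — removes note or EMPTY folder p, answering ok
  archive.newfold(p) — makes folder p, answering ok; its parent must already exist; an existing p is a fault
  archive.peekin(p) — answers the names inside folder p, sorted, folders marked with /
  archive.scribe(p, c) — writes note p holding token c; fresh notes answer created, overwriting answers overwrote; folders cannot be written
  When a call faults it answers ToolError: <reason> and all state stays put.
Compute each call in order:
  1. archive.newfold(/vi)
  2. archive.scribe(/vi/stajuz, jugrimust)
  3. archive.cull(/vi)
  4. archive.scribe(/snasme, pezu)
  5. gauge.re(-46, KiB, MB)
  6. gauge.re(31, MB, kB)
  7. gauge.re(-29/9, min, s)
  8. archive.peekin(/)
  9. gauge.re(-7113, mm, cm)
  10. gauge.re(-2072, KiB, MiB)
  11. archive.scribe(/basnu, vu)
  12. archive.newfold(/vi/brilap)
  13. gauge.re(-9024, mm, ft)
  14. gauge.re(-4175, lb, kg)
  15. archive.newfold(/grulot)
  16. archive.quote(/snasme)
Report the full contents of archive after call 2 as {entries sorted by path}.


Answer: {vi/, vi/stajuz=jugrimust}

Derivation:
-> newfold(p=/vi)
<- ok
-> scribe(p=/vi/stajuz, c=jugrimust)
<- created
-> cull(p=/vi)
<- ToolError: not empty
-> scribe(p=/snasme, c=pezu)
<- created
-> re(v=-46, u_from=KiB, u_to=MB)
<- -736/15625
-> re(v=31, u_from=MB, u_to=kB)
<- 31000
-> re(v=-29/9, u_from=min, u_to=s)
<- -580/3
-> peekin(p=/)
<- [snasme, vi/]
-> re(v=-7113, u_from=mm, u_to=cm)
<- -7113/10
-> re(v=-2072, u_from=KiB, u_to=MiB)
<- -259/128
-> scribe(p=/basnu, c=vu)
<- created
-> newfold(p=/vi/brilap)
<- ok
-> re(v=-9024, u_from=mm, u_to=ft)
<- -3760/127
-> re(v=-4175, u_from=lb, u_to=kg)
<- -7574992579/4000000
-> newfold(p=/grulot)
<- ok
-> quote(p=/snasme)
<- pezu


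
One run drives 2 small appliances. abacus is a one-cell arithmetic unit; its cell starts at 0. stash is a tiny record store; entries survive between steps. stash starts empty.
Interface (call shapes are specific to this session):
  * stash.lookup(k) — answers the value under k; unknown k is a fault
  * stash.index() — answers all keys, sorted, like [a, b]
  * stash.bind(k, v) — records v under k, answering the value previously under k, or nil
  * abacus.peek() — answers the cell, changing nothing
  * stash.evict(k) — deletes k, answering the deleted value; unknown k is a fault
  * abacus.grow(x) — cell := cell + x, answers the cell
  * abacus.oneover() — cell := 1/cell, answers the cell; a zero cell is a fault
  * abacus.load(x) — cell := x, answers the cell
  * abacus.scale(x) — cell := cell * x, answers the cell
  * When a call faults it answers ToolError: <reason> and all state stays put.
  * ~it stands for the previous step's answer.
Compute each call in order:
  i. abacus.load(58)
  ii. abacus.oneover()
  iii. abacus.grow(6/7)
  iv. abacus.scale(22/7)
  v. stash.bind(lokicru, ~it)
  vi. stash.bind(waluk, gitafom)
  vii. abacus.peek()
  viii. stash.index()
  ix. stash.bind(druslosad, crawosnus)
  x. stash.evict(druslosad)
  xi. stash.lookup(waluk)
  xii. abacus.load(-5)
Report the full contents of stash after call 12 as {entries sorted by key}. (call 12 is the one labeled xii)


$ load x='58'
:: 58
$ oneover
:: 1/58
$ grow x='6/7'
:: 355/406
$ scale x='22/7'
:: 3905/1421
$ bind k='lokicru' v='~it'
:: nil
$ bind k='waluk' v='gitafom'
:: nil
$ peek
:: 3905/1421
$ index
:: [lokicru, waluk]
$ bind k='druslosad' v='crawosnus'
:: nil
$ evict k='druslosad'
:: crawosnus
$ lookup k='waluk'
:: gitafom
$ load x='-5'
:: -5

Answer: {lokicru=3905/1421, waluk=gitafom}


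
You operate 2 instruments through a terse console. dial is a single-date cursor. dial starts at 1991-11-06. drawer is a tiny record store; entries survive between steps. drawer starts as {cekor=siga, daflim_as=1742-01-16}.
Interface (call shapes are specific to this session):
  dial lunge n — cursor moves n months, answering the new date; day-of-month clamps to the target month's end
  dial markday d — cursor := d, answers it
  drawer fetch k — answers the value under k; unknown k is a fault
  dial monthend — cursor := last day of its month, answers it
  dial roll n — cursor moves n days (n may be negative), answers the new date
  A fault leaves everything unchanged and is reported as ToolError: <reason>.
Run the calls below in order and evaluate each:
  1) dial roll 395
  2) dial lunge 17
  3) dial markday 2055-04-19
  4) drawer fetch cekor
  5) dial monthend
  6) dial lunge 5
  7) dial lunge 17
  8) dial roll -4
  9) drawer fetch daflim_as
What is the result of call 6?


Answer: 2055-09-30

Derivation:
-- dial roll(n=395) -> 1992-12-05
-- dial lunge(n=17) -> 1994-05-05
-- dial markday(d=2055-04-19) -> 2055-04-19
-- drawer fetch(k=cekor) -> siga
-- dial monthend() -> 2055-04-30
-- dial lunge(n=5) -> 2055-09-30
-- dial lunge(n=17) -> 2057-02-28
-- dial roll(n=-4) -> 2057-02-24
-- drawer fetch(k=daflim_as) -> 1742-01-16


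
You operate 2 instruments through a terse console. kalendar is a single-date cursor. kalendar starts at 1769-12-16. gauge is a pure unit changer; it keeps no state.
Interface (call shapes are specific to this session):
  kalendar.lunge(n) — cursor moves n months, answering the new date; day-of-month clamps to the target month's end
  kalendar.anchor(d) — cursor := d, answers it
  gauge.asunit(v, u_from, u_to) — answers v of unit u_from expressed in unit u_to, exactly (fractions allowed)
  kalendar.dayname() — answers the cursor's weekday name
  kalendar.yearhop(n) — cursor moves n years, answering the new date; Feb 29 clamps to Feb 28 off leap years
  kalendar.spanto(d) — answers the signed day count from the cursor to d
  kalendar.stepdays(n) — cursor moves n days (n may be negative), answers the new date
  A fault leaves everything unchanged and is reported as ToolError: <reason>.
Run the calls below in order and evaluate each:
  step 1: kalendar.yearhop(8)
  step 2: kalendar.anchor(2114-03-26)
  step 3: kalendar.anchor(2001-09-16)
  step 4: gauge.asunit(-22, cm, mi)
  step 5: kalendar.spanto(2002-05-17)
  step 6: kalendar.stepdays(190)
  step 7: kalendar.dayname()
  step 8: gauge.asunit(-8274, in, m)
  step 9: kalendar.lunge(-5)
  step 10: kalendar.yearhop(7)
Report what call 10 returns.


! yearhop(8) => 1777-12-16
! anchor(2114-03-26) => 2114-03-26
! anchor(2001-09-16) => 2001-09-16
! asunit(-22, cm, mi) => -5/36576
! spanto(2002-05-17) => 243
! stepdays(190) => 2002-03-25
! dayname() => Monday
! asunit(-8274, in, m) => -525399/2500
! lunge(-5) => 2001-10-25
! yearhop(7) => 2008-10-25

Answer: 2008-10-25


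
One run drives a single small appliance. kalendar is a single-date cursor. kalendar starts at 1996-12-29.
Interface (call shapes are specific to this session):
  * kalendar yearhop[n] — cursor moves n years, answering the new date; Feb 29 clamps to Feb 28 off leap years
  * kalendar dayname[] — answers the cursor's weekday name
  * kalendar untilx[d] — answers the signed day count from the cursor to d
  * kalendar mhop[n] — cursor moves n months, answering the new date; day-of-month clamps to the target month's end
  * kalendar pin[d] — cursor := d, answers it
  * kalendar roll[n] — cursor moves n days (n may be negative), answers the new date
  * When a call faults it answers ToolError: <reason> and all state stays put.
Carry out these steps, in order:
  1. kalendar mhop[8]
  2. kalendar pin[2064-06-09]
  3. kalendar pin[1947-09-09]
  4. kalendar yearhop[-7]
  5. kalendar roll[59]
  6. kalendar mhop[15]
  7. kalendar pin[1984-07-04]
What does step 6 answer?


Answer: 1942-02-07

Derivation:
I use kalendar mhop with n→8, yielding 1997-08-29.
Calling kalendar pin with d→2064-06-09, giving 2064-06-09.
I use kalendar pin with d→1947-09-09, and see 1947-09-09.
Calling kalendar yearhop with n→-7, and see 1940-09-09.
Calling kalendar roll with n→59, and observe 1940-11-07.
Then kalendar mhop with n→15, which returns 1942-02-07.
I call kalendar pin with d→1984-07-04, which returns 1984-07-04.


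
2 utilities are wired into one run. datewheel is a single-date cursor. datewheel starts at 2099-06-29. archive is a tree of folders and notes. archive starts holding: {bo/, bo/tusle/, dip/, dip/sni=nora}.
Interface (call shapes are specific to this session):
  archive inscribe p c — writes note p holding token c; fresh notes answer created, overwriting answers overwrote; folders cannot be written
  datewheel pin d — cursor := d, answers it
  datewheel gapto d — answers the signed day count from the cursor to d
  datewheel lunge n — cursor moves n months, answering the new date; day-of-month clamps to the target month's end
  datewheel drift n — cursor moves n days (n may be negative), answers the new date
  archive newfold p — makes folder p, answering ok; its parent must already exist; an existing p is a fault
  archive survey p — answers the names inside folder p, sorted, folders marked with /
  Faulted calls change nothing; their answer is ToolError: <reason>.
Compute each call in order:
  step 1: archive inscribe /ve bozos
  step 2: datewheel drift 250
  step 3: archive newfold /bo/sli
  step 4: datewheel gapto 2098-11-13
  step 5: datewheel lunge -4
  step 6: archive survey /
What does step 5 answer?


→ archive inscribe(/ve, bozos)
← created
→ datewheel drift(250)
← 2100-03-06
→ archive newfold(/bo/sli)
← ok
→ datewheel gapto(2098-11-13)
← -478
→ datewheel lunge(-4)
← 2099-11-06
→ archive survey(/)
← [bo/, dip/, ve]

Answer: 2099-11-06
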